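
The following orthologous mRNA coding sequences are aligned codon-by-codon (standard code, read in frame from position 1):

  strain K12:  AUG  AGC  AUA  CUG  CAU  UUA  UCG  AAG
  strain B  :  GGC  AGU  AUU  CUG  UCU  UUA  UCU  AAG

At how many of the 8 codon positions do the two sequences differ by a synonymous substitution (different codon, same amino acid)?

Codon 1: AUG Met / GGC Gly — nonsynonymous.
Codon 2: AGC Ser / AGU Ser — synonymous.
Codon 3: AUA Ile / AUU Ile — synonymous.
Codon 4: CUG Leu / CUG Leu — identical.
Codon 5: CAU His / UCU Ser — nonsynonymous.
Codon 6: UUA Leu / UUA Leu — identical.
Codon 7: UCG Ser / UCU Ser — synonymous.
Codon 8: AAG Lys / AAG Lys — identical.
Synonymous differences: 3.

3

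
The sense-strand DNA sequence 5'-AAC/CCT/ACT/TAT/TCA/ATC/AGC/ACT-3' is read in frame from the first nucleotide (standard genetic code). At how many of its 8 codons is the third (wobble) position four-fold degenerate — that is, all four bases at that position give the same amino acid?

4

Codon 1 AAC (Asn): third position 2-fold.
Codon 2 CCT (Pro): third position 4-fold.
Codon 3 ACT (Thr): third position 4-fold.
Codon 4 TAT (Tyr): third position 2-fold.
Codon 5 TCA (Ser): third position 4-fold.
Codon 6 ATC (Ile): third position 3-fold.
Codon 7 AGC (Ser): third position 2-fold.
Codon 8 ACT (Thr): third position 4-fold.
Four-fold degenerate third positions: 4.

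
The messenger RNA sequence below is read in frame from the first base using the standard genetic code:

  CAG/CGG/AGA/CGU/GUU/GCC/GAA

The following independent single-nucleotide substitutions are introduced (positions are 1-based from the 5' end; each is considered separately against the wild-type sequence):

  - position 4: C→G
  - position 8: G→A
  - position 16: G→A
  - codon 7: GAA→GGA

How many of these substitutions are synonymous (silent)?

Codon 2: CGG (Arg) → GGG (Gly) — missense.
Codon 3: AGA (Arg) → AAA (Lys) — missense.
Codon 6: GCC (Ala) → ACC (Thr) — missense.
Codon 7: GAA (Glu) → GGA (Gly) — missense.
Synonymous: 0 of 4.

0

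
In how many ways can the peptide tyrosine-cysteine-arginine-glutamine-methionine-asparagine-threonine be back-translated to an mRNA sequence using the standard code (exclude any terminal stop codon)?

Tyr: 2 codons.
Cys: 2 codons.
Arg: 6 codons.
Gln: 2 codons.
Met: 1 codon.
Asn: 2 codons.
Thr: 4 codons.
2 × 2 × 6 × 2 × 1 × 2 × 4 = 384.

384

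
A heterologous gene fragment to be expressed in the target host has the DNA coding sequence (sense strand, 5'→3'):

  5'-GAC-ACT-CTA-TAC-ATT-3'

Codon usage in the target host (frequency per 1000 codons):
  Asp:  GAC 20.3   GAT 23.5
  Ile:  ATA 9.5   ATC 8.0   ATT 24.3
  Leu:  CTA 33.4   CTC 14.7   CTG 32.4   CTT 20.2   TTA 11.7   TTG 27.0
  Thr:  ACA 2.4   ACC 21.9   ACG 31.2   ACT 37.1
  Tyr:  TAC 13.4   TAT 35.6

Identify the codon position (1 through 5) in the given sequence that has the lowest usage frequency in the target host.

Codon 1 GAC (Asp): 20.3 per 1000.
Codon 2 ACT (Thr): 37.1 per 1000.
Codon 3 CTA (Leu): 33.4 per 1000.
Codon 4 TAC (Tyr): 13.4 per 1000.
Codon 5 ATT (Ile): 24.3 per 1000.
Lowest frequency is 13.4 at codon 4.

4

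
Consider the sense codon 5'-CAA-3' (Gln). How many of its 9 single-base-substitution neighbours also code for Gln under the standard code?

1

Position 1: none → 0 synonymous.
Position 2: none → 0 synonymous.
Position 3: CAG → 1 synonymous.
Total: 0 + 0 + 1 = 1.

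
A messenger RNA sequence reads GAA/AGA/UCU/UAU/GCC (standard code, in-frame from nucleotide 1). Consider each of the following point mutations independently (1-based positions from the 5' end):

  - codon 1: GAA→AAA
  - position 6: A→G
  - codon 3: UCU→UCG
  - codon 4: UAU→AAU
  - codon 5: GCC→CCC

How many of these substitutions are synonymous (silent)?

2

Codon 1: GAA (Glu) → AAA (Lys) — missense.
Codon 2: AGA (Arg) → AGG (Arg) — synonymous.
Codon 3: UCU (Ser) → UCG (Ser) — synonymous.
Codon 4: UAU (Tyr) → AAU (Asn) — missense.
Codon 5: GCC (Ala) → CCC (Pro) — missense.
Synonymous: 2 of 5.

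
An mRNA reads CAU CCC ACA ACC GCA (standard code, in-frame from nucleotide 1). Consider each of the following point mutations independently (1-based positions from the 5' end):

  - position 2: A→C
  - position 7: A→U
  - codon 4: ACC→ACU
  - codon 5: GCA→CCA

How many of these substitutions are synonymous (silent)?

1

Codon 1: CAU (His) → CCU (Pro) — missense.
Codon 3: ACA (Thr) → UCA (Ser) — missense.
Codon 4: ACC (Thr) → ACU (Thr) — synonymous.
Codon 5: GCA (Ala) → CCA (Pro) — missense.
Synonymous: 1 of 4.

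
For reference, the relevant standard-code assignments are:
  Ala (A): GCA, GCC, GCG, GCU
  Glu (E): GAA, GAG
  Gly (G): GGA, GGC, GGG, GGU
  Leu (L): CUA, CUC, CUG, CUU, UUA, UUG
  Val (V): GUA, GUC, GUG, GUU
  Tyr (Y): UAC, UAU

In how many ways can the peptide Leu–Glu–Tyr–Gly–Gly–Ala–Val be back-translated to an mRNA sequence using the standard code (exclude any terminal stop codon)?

Leu: 6 codons.
Glu: 2 codons.
Tyr: 2 codons.
Gly: 4 codons.
Gly: 4 codons.
Ala: 4 codons.
Val: 4 codons.
6 × 2 × 2 × 4 × 4 × 4 × 4 = 6144.

6144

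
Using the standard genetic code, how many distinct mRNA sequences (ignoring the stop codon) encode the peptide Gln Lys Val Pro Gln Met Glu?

256

Gln: 2 codons.
Lys: 2 codons.
Val: 4 codons.
Pro: 4 codons.
Gln: 2 codons.
Met: 1 codon.
Glu: 2 codons.
2 × 2 × 4 × 4 × 2 × 1 × 2 = 256.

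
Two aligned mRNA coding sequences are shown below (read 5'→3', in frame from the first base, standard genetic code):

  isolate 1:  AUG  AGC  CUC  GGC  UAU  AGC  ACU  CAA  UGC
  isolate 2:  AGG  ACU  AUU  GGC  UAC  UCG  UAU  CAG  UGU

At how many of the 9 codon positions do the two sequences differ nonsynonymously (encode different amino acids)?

4

Codon 1: AUG Met / AGG Arg — nonsynonymous.
Codon 2: AGC Ser / ACU Thr — nonsynonymous.
Codon 3: CUC Leu / AUU Ile — nonsynonymous.
Codon 4: GGC Gly / GGC Gly — identical.
Codon 5: UAU Tyr / UAC Tyr — synonymous.
Codon 6: AGC Ser / UCG Ser — synonymous.
Codon 7: ACU Thr / UAU Tyr — nonsynonymous.
Codon 8: CAA Gln / CAG Gln — synonymous.
Codon 9: UGC Cys / UGU Cys — synonymous.
Nonsynonymous differences: 4.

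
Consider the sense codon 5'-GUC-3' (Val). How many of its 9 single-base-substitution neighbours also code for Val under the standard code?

3

Position 1: none → 0 synonymous.
Position 2: none → 0 synonymous.
Position 3: GUU, GUA, GUG → 3 synonymous.
Total: 0 + 0 + 3 = 3.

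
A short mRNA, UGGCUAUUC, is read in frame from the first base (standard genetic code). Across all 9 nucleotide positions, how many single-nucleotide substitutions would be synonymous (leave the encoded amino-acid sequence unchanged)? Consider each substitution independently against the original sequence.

Codon 1 (UGG, Trp): 0 synonymous substitutions.
Codon 2 (CUA, Leu): 4 synonymous substitutions.
Codon 3 (UUC, Phe): 1 synonymous substitution.
Total: 0 + 4 + 1 = 5.

5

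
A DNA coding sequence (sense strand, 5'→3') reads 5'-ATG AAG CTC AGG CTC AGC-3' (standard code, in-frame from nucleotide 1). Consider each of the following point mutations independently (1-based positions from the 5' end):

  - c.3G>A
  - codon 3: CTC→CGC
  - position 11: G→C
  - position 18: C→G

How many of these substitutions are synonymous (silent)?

0

Codon 1: ATG (Met) → ATA (Ile) — missense.
Codon 3: CTC (Leu) → CGC (Arg) — missense.
Codon 4: AGG (Arg) → ACG (Thr) — missense.
Codon 6: AGC (Ser) → AGG (Arg) — missense.
Synonymous: 0 of 4.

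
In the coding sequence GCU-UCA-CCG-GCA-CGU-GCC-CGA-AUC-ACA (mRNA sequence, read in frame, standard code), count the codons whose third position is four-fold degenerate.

8

Codon 1 GCU (Ala): third position 4-fold.
Codon 2 UCA (Ser): third position 4-fold.
Codon 3 CCG (Pro): third position 4-fold.
Codon 4 GCA (Ala): third position 4-fold.
Codon 5 CGU (Arg): third position 4-fold.
Codon 6 GCC (Ala): third position 4-fold.
Codon 7 CGA (Arg): third position 4-fold.
Codon 8 AUC (Ile): third position 3-fold.
Codon 9 ACA (Thr): third position 4-fold.
Four-fold degenerate third positions: 8.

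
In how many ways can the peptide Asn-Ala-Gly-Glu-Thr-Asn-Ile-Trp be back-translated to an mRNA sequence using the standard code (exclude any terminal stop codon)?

1536

Asn: 2 codons.
Ala: 4 codons.
Gly: 4 codons.
Glu: 2 codons.
Thr: 4 codons.
Asn: 2 codons.
Ile: 3 codons.
Trp: 1 codon.
2 × 4 × 4 × 2 × 4 × 2 × 3 × 1 = 1536.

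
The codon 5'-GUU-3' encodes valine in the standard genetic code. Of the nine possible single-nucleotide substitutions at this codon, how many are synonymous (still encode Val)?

3

Position 1: none → 0 synonymous.
Position 2: none → 0 synonymous.
Position 3: GUC, GUA, GUG → 3 synonymous.
Total: 0 + 0 + 3 = 3.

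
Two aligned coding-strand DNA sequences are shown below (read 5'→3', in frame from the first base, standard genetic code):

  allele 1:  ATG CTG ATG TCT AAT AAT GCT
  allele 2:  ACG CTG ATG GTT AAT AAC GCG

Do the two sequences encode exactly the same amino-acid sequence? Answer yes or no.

no

Codon 1: ATG Met / ACG Thr — nonsynonymous.
Codon 2: CTG Leu / CTG Leu — identical.
Codon 3: ATG Met / ATG Met — identical.
Codon 4: TCT Ser / GTT Val — nonsynonymous.
Codon 5: AAT Asn / AAT Asn — identical.
Codon 6: AAT Asn / AAC Asn — synonymous.
Codon 7: GCT Ala / GCG Ala — synonymous.
Nonsynonymous differences: 2 → different protein.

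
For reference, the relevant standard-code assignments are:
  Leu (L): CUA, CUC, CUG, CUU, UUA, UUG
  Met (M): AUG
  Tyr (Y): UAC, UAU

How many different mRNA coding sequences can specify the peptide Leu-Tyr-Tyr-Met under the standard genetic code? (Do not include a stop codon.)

24

Leu: 6 codons.
Tyr: 2 codons.
Tyr: 2 codons.
Met: 1 codon.
6 × 2 × 2 × 1 = 24.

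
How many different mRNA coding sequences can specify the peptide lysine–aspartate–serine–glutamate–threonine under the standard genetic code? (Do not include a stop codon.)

Lys: 2 codons.
Asp: 2 codons.
Ser: 6 codons.
Glu: 2 codons.
Thr: 4 codons.
2 × 2 × 6 × 2 × 4 = 192.

192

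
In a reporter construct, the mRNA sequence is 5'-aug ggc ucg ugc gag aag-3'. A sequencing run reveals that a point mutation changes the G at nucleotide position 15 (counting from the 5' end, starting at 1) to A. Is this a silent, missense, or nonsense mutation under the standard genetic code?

Position 15 falls in codon 5: GAG → Glu.
After the substitution the codon is GAA → Glu.
Both encode Glu, so the change is synonymous.

silent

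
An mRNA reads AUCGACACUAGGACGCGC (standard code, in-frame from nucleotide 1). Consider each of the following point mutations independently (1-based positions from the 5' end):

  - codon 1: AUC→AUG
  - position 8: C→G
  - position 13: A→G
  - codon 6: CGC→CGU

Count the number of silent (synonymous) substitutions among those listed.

1

Codon 1: AUC (Ile) → AUG (Met) — missense.
Codon 3: ACU (Thr) → AGU (Ser) — missense.
Codon 5: ACG (Thr) → GCG (Ala) — missense.
Codon 6: CGC (Arg) → CGU (Arg) — synonymous.
Synonymous: 1 of 4.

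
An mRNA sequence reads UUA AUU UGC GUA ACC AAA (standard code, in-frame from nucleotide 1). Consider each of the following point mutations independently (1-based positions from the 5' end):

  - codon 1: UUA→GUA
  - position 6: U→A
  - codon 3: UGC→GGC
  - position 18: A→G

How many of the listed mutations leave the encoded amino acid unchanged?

Codon 1: UUA (Leu) → GUA (Val) — missense.
Codon 2: AUU (Ile) → AUA (Ile) — synonymous.
Codon 3: UGC (Cys) → GGC (Gly) — missense.
Codon 6: AAA (Lys) → AAG (Lys) — synonymous.
Synonymous: 2 of 4.

2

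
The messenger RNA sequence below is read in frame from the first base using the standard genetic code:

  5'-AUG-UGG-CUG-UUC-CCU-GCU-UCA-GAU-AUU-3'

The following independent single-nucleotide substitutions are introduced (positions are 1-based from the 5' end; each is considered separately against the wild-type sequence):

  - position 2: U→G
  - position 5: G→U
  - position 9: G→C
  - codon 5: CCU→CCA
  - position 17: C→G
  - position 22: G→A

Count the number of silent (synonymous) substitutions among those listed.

2

Codon 1: AUG (Met) → AGG (Arg) — missense.
Codon 2: UGG (Trp) → UUG (Leu) — missense.
Codon 3: CUG (Leu) → CUC (Leu) — synonymous.
Codon 5: CCU (Pro) → CCA (Pro) — synonymous.
Codon 6: GCU (Ala) → GGU (Gly) — missense.
Codon 8: GAU (Asp) → AAU (Asn) — missense.
Synonymous: 2 of 6.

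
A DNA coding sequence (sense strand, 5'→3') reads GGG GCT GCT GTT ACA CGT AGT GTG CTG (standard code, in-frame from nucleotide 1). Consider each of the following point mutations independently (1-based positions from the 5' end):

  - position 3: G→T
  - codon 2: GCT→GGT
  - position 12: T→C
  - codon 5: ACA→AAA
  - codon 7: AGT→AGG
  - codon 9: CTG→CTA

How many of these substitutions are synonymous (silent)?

3

Codon 1: GGG (Gly) → GGT (Gly) — synonymous.
Codon 2: GCT (Ala) → GGT (Gly) — missense.
Codon 4: GTT (Val) → GTC (Val) — synonymous.
Codon 5: ACA (Thr) → AAA (Lys) — missense.
Codon 7: AGT (Ser) → AGG (Arg) — missense.
Codon 9: CTG (Leu) → CTA (Leu) — synonymous.
Synonymous: 3 of 6.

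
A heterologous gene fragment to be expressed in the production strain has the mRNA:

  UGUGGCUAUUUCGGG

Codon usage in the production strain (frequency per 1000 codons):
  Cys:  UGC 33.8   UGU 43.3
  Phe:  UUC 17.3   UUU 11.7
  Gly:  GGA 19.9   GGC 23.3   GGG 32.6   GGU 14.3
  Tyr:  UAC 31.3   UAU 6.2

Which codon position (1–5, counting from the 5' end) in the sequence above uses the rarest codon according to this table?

3

Codon 1 UGU (Cys): 43.3 per 1000.
Codon 2 GGC (Gly): 23.3 per 1000.
Codon 3 UAU (Tyr): 6.2 per 1000.
Codon 4 UUC (Phe): 17.3 per 1000.
Codon 5 GGG (Gly): 32.6 per 1000.
Lowest frequency is 6.2 at codon 3.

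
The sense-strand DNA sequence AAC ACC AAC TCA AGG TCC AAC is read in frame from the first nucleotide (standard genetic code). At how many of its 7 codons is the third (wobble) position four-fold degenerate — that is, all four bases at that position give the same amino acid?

3

Codon 1 AAC (Asn): third position 2-fold.
Codon 2 ACC (Thr): third position 4-fold.
Codon 3 AAC (Asn): third position 2-fold.
Codon 4 TCA (Ser): third position 4-fold.
Codon 5 AGG (Arg): third position 2-fold.
Codon 6 TCC (Ser): third position 4-fold.
Codon 7 AAC (Asn): third position 2-fold.
Four-fold degenerate third positions: 3.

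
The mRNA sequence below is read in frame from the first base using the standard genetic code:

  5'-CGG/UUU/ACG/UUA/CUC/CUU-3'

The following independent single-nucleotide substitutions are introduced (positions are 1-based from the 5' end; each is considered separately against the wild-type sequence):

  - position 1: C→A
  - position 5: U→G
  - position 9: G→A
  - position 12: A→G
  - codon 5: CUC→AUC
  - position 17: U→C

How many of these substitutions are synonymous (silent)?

Codon 1: CGG (Arg) → AGG (Arg) — synonymous.
Codon 2: UUU (Phe) → UGU (Cys) — missense.
Codon 3: ACG (Thr) → ACA (Thr) — synonymous.
Codon 4: UUA (Leu) → UUG (Leu) — synonymous.
Codon 5: CUC (Leu) → AUC (Ile) — missense.
Codon 6: CUU (Leu) → CCU (Pro) — missense.
Synonymous: 3 of 6.

3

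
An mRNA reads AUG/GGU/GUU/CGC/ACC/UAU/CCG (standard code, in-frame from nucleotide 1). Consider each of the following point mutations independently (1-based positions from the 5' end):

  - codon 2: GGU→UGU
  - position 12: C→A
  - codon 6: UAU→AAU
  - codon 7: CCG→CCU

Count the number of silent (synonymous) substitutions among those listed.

Codon 2: GGU (Gly) → UGU (Cys) — missense.
Codon 4: CGC (Arg) → CGA (Arg) — synonymous.
Codon 6: UAU (Tyr) → AAU (Asn) — missense.
Codon 7: CCG (Pro) → CCU (Pro) — synonymous.
Synonymous: 2 of 4.

2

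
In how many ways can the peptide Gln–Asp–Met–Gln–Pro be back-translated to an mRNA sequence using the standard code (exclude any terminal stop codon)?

Gln: 2 codons.
Asp: 2 codons.
Met: 1 codon.
Gln: 2 codons.
Pro: 4 codons.
2 × 2 × 1 × 2 × 4 = 32.

32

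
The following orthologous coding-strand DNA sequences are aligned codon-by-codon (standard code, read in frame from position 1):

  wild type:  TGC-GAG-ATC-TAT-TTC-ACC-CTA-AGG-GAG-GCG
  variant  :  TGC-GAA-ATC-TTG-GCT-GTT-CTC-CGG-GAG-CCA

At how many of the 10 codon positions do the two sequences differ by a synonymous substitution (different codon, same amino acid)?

3

Codon 1: TGC Cys / TGC Cys — identical.
Codon 2: GAG Glu / GAA Glu — synonymous.
Codon 3: ATC Ile / ATC Ile — identical.
Codon 4: TAT Tyr / TTG Leu — nonsynonymous.
Codon 5: TTC Phe / GCT Ala — nonsynonymous.
Codon 6: ACC Thr / GTT Val — nonsynonymous.
Codon 7: CTA Leu / CTC Leu — synonymous.
Codon 8: AGG Arg / CGG Arg — synonymous.
Codon 9: GAG Glu / GAG Glu — identical.
Codon 10: GCG Ala / CCA Pro — nonsynonymous.
Synonymous differences: 3.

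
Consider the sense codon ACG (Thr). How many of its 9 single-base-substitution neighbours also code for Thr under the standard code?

Position 1: none → 0 synonymous.
Position 2: none → 0 synonymous.
Position 3: ACU, ACC, ACA → 3 synonymous.
Total: 0 + 0 + 3 = 3.

3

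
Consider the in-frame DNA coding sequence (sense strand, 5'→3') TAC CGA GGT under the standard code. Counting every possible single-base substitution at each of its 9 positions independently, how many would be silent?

Codon 1 (TAC, Tyr): 1 synonymous substitution.
Codon 2 (CGA, Arg): 4 synonymous substitutions.
Codon 3 (GGT, Gly): 3 synonymous substitutions.
Total: 1 + 4 + 3 = 8.

8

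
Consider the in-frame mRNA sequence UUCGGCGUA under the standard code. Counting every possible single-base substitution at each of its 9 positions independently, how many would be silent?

7

Codon 1 (UUC, Phe): 1 synonymous substitution.
Codon 2 (GGC, Gly): 3 synonymous substitutions.
Codon 3 (GUA, Val): 3 synonymous substitutions.
Total: 1 + 3 + 3 = 7.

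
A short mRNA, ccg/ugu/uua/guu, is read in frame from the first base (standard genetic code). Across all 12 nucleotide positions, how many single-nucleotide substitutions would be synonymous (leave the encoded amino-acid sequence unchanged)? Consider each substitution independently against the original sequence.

9

Codon 1 (CCG, Pro): 3 synonymous substitutions.
Codon 2 (UGU, Cys): 1 synonymous substitution.
Codon 3 (UUA, Leu): 2 synonymous substitutions.
Codon 4 (GUU, Val): 3 synonymous substitutions.
Total: 3 + 1 + 2 + 3 = 9.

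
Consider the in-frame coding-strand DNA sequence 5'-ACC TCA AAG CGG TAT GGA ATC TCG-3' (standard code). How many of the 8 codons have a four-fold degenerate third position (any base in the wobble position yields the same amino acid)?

Codon 1 ACC (Thr): third position 4-fold.
Codon 2 TCA (Ser): third position 4-fold.
Codon 3 AAG (Lys): third position 2-fold.
Codon 4 CGG (Arg): third position 4-fold.
Codon 5 TAT (Tyr): third position 2-fold.
Codon 6 GGA (Gly): third position 4-fold.
Codon 7 ATC (Ile): third position 3-fold.
Codon 8 TCG (Ser): third position 4-fold.
Four-fold degenerate third positions: 5.

5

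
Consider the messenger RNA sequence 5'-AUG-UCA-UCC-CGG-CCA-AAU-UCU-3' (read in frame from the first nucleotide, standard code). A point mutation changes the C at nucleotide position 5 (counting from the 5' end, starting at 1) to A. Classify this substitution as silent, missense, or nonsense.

Position 5 falls in codon 2: UCA → Ser.
After the substitution the codon is UAA → Stop.
The new codon is a stop codon, so this is a nonsense mutation.

nonsense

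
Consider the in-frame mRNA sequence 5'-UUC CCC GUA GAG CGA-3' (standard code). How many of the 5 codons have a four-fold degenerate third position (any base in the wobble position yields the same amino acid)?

Codon 1 UUC (Phe): third position 2-fold.
Codon 2 CCC (Pro): third position 4-fold.
Codon 3 GUA (Val): third position 4-fold.
Codon 4 GAG (Glu): third position 2-fold.
Codon 5 CGA (Arg): third position 4-fold.
Four-fold degenerate third positions: 3.

3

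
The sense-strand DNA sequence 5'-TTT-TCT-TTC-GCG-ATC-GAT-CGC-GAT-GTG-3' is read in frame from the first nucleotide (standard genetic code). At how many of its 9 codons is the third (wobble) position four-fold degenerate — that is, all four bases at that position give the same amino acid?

4

Codon 1 TTT (Phe): third position 2-fold.
Codon 2 TCT (Ser): third position 4-fold.
Codon 3 TTC (Phe): third position 2-fold.
Codon 4 GCG (Ala): third position 4-fold.
Codon 5 ATC (Ile): third position 3-fold.
Codon 6 GAT (Asp): third position 2-fold.
Codon 7 CGC (Arg): third position 4-fold.
Codon 8 GAT (Asp): third position 2-fold.
Codon 9 GTG (Val): third position 4-fold.
Four-fold degenerate third positions: 4.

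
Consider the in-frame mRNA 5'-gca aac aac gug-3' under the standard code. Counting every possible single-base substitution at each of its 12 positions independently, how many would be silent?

8

Codon 1 (GCA, Ala): 3 synonymous substitutions.
Codon 2 (AAC, Asn): 1 synonymous substitution.
Codon 3 (AAC, Asn): 1 synonymous substitution.
Codon 4 (GUG, Val): 3 synonymous substitutions.
Total: 3 + 1 + 1 + 3 = 8.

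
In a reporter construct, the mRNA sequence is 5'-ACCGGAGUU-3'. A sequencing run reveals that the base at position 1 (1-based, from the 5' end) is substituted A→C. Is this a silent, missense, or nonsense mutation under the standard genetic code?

missense

Position 1 falls in codon 1: ACC → Thr.
After the substitution the codon is CCC → Pro.
Thr ≠ Pro, so this is a missense mutation.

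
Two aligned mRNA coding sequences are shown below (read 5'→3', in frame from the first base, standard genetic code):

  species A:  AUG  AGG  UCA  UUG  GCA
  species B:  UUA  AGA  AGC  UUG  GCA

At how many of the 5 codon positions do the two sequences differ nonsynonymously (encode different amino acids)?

1

Codon 1: AUG Met / UUA Leu — nonsynonymous.
Codon 2: AGG Arg / AGA Arg — synonymous.
Codon 3: UCA Ser / AGC Ser — synonymous.
Codon 4: UUG Leu / UUG Leu — identical.
Codon 5: GCA Ala / GCA Ala — identical.
Nonsynonymous differences: 1.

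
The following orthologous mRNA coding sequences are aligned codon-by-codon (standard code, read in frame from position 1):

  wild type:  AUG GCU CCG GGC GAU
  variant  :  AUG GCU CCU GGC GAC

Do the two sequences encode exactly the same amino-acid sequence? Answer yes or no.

yes

Codon 1: AUG Met / AUG Met — identical.
Codon 2: GCU Ala / GCU Ala — identical.
Codon 3: CCG Pro / CCU Pro — synonymous.
Codon 4: GGC Gly / GGC Gly — identical.
Codon 5: GAU Asp / GAC Asp — synonymous.
Nonsynonymous differences: 0 → same protein.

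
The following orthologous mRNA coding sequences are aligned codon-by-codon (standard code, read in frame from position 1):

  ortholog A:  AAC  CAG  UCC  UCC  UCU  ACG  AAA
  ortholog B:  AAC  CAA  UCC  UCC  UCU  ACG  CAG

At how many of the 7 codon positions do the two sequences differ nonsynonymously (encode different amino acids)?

Codon 1: AAC Asn / AAC Asn — identical.
Codon 2: CAG Gln / CAA Gln — synonymous.
Codon 3: UCC Ser / UCC Ser — identical.
Codon 4: UCC Ser / UCC Ser — identical.
Codon 5: UCU Ser / UCU Ser — identical.
Codon 6: ACG Thr / ACG Thr — identical.
Codon 7: AAA Lys / CAG Gln — nonsynonymous.
Nonsynonymous differences: 1.

1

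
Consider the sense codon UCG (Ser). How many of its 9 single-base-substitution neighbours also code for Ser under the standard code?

3

Position 1: none → 0 synonymous.
Position 2: none → 0 synonymous.
Position 3: UCU, UCC, UCA → 3 synonymous.
Total: 0 + 0 + 3 = 3.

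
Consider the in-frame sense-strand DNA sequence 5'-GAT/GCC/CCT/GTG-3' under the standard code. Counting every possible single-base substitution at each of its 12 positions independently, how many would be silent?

10

Codon 1 (GAT, Asp): 1 synonymous substitution.
Codon 2 (GCC, Ala): 3 synonymous substitutions.
Codon 3 (CCT, Pro): 3 synonymous substitutions.
Codon 4 (GTG, Val): 3 synonymous substitutions.
Total: 1 + 3 + 3 + 3 = 10.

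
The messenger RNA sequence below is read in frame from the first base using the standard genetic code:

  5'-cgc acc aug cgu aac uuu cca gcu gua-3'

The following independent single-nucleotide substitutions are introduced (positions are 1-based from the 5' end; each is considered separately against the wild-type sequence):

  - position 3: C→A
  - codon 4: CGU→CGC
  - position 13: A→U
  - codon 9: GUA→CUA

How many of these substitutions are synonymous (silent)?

2

Codon 1: CGC (Arg) → CGA (Arg) — synonymous.
Codon 4: CGU (Arg) → CGC (Arg) — synonymous.
Codon 5: AAC (Asn) → UAC (Tyr) — missense.
Codon 9: GUA (Val) → CUA (Leu) — missense.
Synonymous: 2 of 4.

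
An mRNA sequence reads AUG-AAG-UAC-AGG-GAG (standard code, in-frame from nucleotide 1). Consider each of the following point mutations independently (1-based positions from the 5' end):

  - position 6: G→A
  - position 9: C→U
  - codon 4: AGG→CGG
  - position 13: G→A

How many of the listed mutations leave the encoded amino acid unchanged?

3

Codon 2: AAG (Lys) → AAA (Lys) — synonymous.
Codon 3: UAC (Tyr) → UAU (Tyr) — synonymous.
Codon 4: AGG (Arg) → CGG (Arg) — synonymous.
Codon 5: GAG (Glu) → AAG (Lys) — missense.
Synonymous: 3 of 4.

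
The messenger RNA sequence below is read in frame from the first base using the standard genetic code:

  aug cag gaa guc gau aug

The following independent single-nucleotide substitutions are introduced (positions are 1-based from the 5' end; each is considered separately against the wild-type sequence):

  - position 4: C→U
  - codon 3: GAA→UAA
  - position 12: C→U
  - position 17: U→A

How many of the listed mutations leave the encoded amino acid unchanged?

1

Codon 2: CAG (Gln) → UAG (Stop) — nonsense.
Codon 3: GAA (Glu) → UAA (Stop) — nonsense.
Codon 4: GUC (Val) → GUU (Val) — synonymous.
Codon 6: AUG (Met) → AAG (Lys) — missense.
Synonymous: 1 of 4.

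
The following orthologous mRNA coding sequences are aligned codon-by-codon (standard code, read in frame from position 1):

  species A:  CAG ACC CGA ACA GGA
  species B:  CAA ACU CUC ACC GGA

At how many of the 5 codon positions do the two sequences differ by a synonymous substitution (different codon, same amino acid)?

3

Codon 1: CAG Gln / CAA Gln — synonymous.
Codon 2: ACC Thr / ACU Thr — synonymous.
Codon 3: CGA Arg / CUC Leu — nonsynonymous.
Codon 4: ACA Thr / ACC Thr — synonymous.
Codon 5: GGA Gly / GGA Gly — identical.
Synonymous differences: 3.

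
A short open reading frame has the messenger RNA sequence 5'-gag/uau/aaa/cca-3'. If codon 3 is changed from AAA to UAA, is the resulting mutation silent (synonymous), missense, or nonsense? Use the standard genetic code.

Position 7 falls in codon 3: AAA → Lys.
After the substitution the codon is UAA → Stop.
The new codon is a stop codon, so this is a nonsense mutation.

nonsense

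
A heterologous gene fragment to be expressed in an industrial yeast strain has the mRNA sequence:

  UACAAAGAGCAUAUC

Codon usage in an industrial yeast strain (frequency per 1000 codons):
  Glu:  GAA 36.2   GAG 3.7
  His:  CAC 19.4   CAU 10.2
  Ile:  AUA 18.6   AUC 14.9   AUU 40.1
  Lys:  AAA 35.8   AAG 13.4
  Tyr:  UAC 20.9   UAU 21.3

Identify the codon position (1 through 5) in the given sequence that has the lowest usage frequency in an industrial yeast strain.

3

Codon 1 UAC (Tyr): 20.9 per 1000.
Codon 2 AAA (Lys): 35.8 per 1000.
Codon 3 GAG (Glu): 3.7 per 1000.
Codon 4 CAU (His): 10.2 per 1000.
Codon 5 AUC (Ile): 14.9 per 1000.
Lowest frequency is 3.7 at codon 3.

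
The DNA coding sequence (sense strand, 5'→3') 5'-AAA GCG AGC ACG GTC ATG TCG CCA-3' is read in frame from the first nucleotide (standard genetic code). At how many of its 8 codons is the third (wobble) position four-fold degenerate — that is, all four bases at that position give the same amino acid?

Codon 1 AAA (Lys): third position 2-fold.
Codon 2 GCG (Ala): third position 4-fold.
Codon 3 AGC (Ser): third position 2-fold.
Codon 4 ACG (Thr): third position 4-fold.
Codon 5 GTC (Val): third position 4-fold.
Codon 6 ATG (Met): third position 1-fold.
Codon 7 TCG (Ser): third position 4-fold.
Codon 8 CCA (Pro): third position 4-fold.
Four-fold degenerate third positions: 5.

5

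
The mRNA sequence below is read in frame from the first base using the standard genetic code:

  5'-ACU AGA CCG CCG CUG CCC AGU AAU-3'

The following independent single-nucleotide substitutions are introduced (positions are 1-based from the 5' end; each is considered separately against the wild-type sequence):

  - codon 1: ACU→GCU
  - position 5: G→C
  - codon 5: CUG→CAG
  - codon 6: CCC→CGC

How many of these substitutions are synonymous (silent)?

0

Codon 1: ACU (Thr) → GCU (Ala) — missense.
Codon 2: AGA (Arg) → ACA (Thr) — missense.
Codon 5: CUG (Leu) → CAG (Gln) — missense.
Codon 6: CCC (Pro) → CGC (Arg) — missense.
Synonymous: 0 of 4.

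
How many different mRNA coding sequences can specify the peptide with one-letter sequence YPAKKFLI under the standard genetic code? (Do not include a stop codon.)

4608

Tyr: 2 codons.
Pro: 4 codons.
Ala: 4 codons.
Lys: 2 codons.
Lys: 2 codons.
Phe: 2 codons.
Leu: 6 codons.
Ile: 3 codons.
2 × 4 × 4 × 2 × 2 × 2 × 6 × 3 = 4608.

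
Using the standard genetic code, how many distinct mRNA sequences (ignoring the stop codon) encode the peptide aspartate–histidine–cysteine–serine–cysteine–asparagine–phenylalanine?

Asp: 2 codons.
His: 2 codons.
Cys: 2 codons.
Ser: 6 codons.
Cys: 2 codons.
Asn: 2 codons.
Phe: 2 codons.
2 × 2 × 2 × 6 × 2 × 2 × 2 = 384.

384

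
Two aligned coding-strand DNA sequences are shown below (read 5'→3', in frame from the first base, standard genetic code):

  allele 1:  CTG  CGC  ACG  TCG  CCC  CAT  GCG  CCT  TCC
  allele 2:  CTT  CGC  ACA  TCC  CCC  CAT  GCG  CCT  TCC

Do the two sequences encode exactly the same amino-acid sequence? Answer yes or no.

Codon 1: CTG Leu / CTT Leu — synonymous.
Codon 2: CGC Arg / CGC Arg — identical.
Codon 3: ACG Thr / ACA Thr — synonymous.
Codon 4: TCG Ser / TCC Ser — synonymous.
Codon 5: CCC Pro / CCC Pro — identical.
Codon 6: CAT His / CAT His — identical.
Codon 7: GCG Ala / GCG Ala — identical.
Codon 8: CCT Pro / CCT Pro — identical.
Codon 9: TCC Ser / TCC Ser — identical.
Nonsynonymous differences: 0 → same protein.

yes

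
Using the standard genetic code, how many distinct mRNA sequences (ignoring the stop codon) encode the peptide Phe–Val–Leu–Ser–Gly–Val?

4608

Phe: 2 codons.
Val: 4 codons.
Leu: 6 codons.
Ser: 6 codons.
Gly: 4 codons.
Val: 4 codons.
2 × 4 × 6 × 6 × 4 × 4 = 4608.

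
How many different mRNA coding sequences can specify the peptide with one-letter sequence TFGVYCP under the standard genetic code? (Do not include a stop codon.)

Thr: 4 codons.
Phe: 2 codons.
Gly: 4 codons.
Val: 4 codons.
Tyr: 2 codons.
Cys: 2 codons.
Pro: 4 codons.
4 × 2 × 4 × 4 × 2 × 2 × 4 = 2048.

2048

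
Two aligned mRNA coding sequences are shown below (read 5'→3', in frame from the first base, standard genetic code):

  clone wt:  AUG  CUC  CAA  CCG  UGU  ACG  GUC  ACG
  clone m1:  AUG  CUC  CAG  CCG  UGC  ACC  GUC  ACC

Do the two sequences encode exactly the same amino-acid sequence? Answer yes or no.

yes

Codon 1: AUG Met / AUG Met — identical.
Codon 2: CUC Leu / CUC Leu — identical.
Codon 3: CAA Gln / CAG Gln — synonymous.
Codon 4: CCG Pro / CCG Pro — identical.
Codon 5: UGU Cys / UGC Cys — synonymous.
Codon 6: ACG Thr / ACC Thr — synonymous.
Codon 7: GUC Val / GUC Val — identical.
Codon 8: ACG Thr / ACC Thr — synonymous.
Nonsynonymous differences: 0 → same protein.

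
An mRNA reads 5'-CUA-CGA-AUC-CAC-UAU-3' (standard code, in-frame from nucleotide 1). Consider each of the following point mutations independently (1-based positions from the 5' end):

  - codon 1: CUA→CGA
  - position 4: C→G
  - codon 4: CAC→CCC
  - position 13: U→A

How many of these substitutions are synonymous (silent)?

Codon 1: CUA (Leu) → CGA (Arg) — missense.
Codon 2: CGA (Arg) → GGA (Gly) — missense.
Codon 4: CAC (His) → CCC (Pro) — missense.
Codon 5: UAU (Tyr) → AAU (Asn) — missense.
Synonymous: 0 of 4.

0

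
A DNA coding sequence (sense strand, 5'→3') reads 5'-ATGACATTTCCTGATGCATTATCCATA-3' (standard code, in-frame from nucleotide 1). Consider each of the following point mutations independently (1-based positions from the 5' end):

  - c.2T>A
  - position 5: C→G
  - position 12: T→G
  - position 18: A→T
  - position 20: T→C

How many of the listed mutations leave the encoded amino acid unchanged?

Codon 1: ATG (Met) → AAG (Lys) — missense.
Codon 2: ACA (Thr) → AGA (Arg) — missense.
Codon 4: CCT (Pro) → CCG (Pro) — synonymous.
Codon 6: GCA (Ala) → GCT (Ala) — synonymous.
Codon 7: TTA (Leu) → TCA (Ser) — missense.
Synonymous: 2 of 5.

2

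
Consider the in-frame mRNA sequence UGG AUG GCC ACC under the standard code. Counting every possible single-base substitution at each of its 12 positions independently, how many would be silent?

Codon 1 (UGG, Trp): 0 synonymous substitutions.
Codon 2 (AUG, Met): 0 synonymous substitutions.
Codon 3 (GCC, Ala): 3 synonymous substitutions.
Codon 4 (ACC, Thr): 3 synonymous substitutions.
Total: 0 + 0 + 3 + 3 = 6.

6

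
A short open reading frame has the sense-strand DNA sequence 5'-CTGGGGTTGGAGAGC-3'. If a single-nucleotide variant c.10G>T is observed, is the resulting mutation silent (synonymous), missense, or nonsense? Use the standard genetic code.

Position 10 falls in codon 4: GAG → Glu.
After the substitution the codon is TAG → Stop.
The new codon is a stop codon, so this is a nonsense mutation.

nonsense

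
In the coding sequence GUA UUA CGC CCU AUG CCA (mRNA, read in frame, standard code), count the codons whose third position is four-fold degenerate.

4

Codon 1 GUA (Val): third position 4-fold.
Codon 2 UUA (Leu): third position 2-fold.
Codon 3 CGC (Arg): third position 4-fold.
Codon 4 CCU (Pro): third position 4-fold.
Codon 5 AUG (Met): third position 1-fold.
Codon 6 CCA (Pro): third position 4-fold.
Four-fold degenerate third positions: 4.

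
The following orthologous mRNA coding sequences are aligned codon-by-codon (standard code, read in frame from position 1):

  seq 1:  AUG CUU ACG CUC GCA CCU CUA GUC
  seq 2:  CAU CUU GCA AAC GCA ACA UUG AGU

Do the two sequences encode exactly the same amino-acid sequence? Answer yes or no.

no

Codon 1: AUG Met / CAU His — nonsynonymous.
Codon 2: CUU Leu / CUU Leu — identical.
Codon 3: ACG Thr / GCA Ala — nonsynonymous.
Codon 4: CUC Leu / AAC Asn — nonsynonymous.
Codon 5: GCA Ala / GCA Ala — identical.
Codon 6: CCU Pro / ACA Thr — nonsynonymous.
Codon 7: CUA Leu / UUG Leu — synonymous.
Codon 8: GUC Val / AGU Ser — nonsynonymous.
Nonsynonymous differences: 5 → different protein.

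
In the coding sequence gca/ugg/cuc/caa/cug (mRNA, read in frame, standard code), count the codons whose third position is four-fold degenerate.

3

Codon 1 GCA (Ala): third position 4-fold.
Codon 2 UGG (Trp): third position 1-fold.
Codon 3 CUC (Leu): third position 4-fold.
Codon 4 CAA (Gln): third position 2-fold.
Codon 5 CUG (Leu): third position 4-fold.
Four-fold degenerate third positions: 3.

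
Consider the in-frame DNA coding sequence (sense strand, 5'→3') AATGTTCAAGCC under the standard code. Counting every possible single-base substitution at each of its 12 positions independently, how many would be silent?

Codon 1 (AAT, Asn): 1 synonymous substitution.
Codon 2 (GTT, Val): 3 synonymous substitutions.
Codon 3 (CAA, Gln): 1 synonymous substitution.
Codon 4 (GCC, Ala): 3 synonymous substitutions.
Total: 1 + 3 + 1 + 3 = 8.

8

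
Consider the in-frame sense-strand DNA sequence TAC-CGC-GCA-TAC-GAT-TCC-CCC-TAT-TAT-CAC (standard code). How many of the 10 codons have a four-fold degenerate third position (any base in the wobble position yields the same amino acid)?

Codon 1 TAC (Tyr): third position 2-fold.
Codon 2 CGC (Arg): third position 4-fold.
Codon 3 GCA (Ala): third position 4-fold.
Codon 4 TAC (Tyr): third position 2-fold.
Codon 5 GAT (Asp): third position 2-fold.
Codon 6 TCC (Ser): third position 4-fold.
Codon 7 CCC (Pro): third position 4-fold.
Codon 8 TAT (Tyr): third position 2-fold.
Codon 9 TAT (Tyr): third position 2-fold.
Codon 10 CAC (His): third position 2-fold.
Four-fold degenerate third positions: 4.

4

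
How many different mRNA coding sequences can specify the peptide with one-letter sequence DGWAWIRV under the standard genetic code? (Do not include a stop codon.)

2304

Asp: 2 codons.
Gly: 4 codons.
Trp: 1 codon.
Ala: 4 codons.
Trp: 1 codon.
Ile: 3 codons.
Arg: 6 codons.
Val: 4 codons.
2 × 4 × 1 × 4 × 1 × 3 × 6 × 4 = 2304.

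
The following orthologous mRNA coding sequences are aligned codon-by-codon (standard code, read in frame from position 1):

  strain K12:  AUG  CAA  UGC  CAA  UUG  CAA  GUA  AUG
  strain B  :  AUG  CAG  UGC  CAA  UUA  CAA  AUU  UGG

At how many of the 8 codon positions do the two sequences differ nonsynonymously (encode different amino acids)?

2

Codon 1: AUG Met / AUG Met — identical.
Codon 2: CAA Gln / CAG Gln — synonymous.
Codon 3: UGC Cys / UGC Cys — identical.
Codon 4: CAA Gln / CAA Gln — identical.
Codon 5: UUG Leu / UUA Leu — synonymous.
Codon 6: CAA Gln / CAA Gln — identical.
Codon 7: GUA Val / AUU Ile — nonsynonymous.
Codon 8: AUG Met / UGG Trp — nonsynonymous.
Nonsynonymous differences: 2.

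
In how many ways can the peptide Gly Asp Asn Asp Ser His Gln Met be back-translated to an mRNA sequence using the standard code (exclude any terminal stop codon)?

Gly: 4 codons.
Asp: 2 codons.
Asn: 2 codons.
Asp: 2 codons.
Ser: 6 codons.
His: 2 codons.
Gln: 2 codons.
Met: 1 codon.
4 × 2 × 2 × 2 × 6 × 2 × 2 × 1 = 768.

768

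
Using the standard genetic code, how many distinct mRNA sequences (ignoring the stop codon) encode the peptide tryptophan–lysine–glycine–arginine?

Trp: 1 codon.
Lys: 2 codons.
Gly: 4 codons.
Arg: 6 codons.
1 × 2 × 4 × 6 = 48.

48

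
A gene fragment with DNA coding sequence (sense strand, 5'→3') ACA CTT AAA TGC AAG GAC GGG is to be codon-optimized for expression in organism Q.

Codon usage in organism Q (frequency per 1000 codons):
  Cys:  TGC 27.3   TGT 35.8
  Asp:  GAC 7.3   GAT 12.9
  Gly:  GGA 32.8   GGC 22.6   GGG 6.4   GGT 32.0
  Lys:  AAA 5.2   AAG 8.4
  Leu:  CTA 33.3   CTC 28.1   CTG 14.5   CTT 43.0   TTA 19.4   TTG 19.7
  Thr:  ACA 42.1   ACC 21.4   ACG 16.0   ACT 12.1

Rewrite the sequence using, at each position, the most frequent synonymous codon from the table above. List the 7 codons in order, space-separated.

Codon 1 (Thr): best is ACA at 42.1.
Codon 2 (Leu): best is CTT at 43.0.
Codon 3 (Lys): best is AAG at 8.4.
Codon 4 (Cys): best is TGT at 35.8.
Codon 5 (Lys): best is AAG at 8.4.
Codon 6 (Asp): best is GAT at 12.9.
Codon 7 (Gly): best is GGA at 32.8.

ACA CTT AAG TGT AAG GAT GGA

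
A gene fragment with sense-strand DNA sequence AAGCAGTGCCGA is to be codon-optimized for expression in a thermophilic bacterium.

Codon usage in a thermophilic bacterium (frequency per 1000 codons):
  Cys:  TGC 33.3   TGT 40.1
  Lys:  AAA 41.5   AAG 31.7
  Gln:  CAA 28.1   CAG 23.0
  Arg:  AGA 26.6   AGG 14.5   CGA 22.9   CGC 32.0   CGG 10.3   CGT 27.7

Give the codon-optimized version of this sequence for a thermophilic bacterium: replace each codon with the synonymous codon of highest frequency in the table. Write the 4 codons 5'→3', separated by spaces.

AAA CAA TGT CGC

Codon 1 (Lys): best is AAA at 41.5.
Codon 2 (Gln): best is CAA at 28.1.
Codon 3 (Cys): best is TGT at 40.1.
Codon 4 (Arg): best is CGC at 32.0.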